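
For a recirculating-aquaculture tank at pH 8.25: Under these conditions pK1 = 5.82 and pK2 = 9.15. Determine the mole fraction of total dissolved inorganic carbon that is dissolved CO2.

α₀ = 0.00329

α₀ = 1 / (1 + K1/[H⁺] + K1K2/[H⁺]²) = 1 / (1 + 10^+2.43 + 10^+1.53)
   = 1 / (1 + 269.15 + 33.884) = 1/304.04 = 0.003289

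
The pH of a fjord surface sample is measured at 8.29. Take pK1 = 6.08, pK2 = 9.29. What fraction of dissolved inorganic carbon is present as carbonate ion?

α₂ = 1 / (1 + [H⁺]/K2 + [H⁺]²/(K1K2)) = 1 / (1 + 10^+1.00 + 10^-1.21)
   = 1 / (1 + 10.000 + 0.061660) = 1/11.062 = 0.09040

α₂ = 0.0904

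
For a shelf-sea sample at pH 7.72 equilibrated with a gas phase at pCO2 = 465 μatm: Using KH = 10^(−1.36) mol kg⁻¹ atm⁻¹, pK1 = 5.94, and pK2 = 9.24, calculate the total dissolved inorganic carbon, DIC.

[CO2*] = KH · pCO2 = 10^(−1.36) × 465×10^-6 = 2.030×10^-5 mol/kg
α₀ = 1/(1 + K1/[H⁺] + K1K2/[H⁺]²) = 1/(1 + 10^+1.78 + 10^+0.26) = 0.01585
DIC = [CO2*]/α₀ = 2.030×10^-5 / 0.01585 = 1.28 mmol/kg

DIC = 1.28 mmol/kg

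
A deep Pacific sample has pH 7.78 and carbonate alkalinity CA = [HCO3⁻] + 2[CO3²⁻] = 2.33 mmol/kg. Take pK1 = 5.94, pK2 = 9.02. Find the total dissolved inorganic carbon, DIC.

CA = [HCO3⁻] + 2[CO3²⁻] = (α₁ + 2α₂)·DIC
At pH 7.78: [H⁺]/K1 = 10^-1.84 = 0.014454, K2/[H⁺] = 10^-1.24 = 0.057544
α₁ = 1/(1 + 0.014454 + 0.057544) = 1/1.0720 = 0.9328; α₂ = α₁·K2/[H⁺] = 0.05368
α₁ + 2α₂ = 1.0402
DIC = CA / (α₁ + 2α₂) = 2.33 / 1.0402 = 2.24 mmol/kg

DIC = 2.24 mmol/kg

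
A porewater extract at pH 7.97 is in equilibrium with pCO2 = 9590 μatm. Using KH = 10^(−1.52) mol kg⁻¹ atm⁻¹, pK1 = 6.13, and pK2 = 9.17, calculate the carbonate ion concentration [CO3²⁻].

[CO3²⁻] = 1.26 mmol/kg

[CO2*] = KH · pCO2 = 10^(−1.52) × 9590×10^-6 = 2.896×10^-4 mol/kg
α₀ = 1/(1 + K1/[H⁺] + K1K2/[H⁺]²) = 1/(1 + 10^+1.84 + 10^+0.64) = 0.01341
DIC = [CO2*]/α₀ = 2.896×10^-4 / 0.01341 = 21.59 mmol/kg
[CO3²⁻] = α₂·DIC; α₂ = 0.05855, so [CO3²⁻] = 0.05855 × 21.59 = 1.26 mmol/kg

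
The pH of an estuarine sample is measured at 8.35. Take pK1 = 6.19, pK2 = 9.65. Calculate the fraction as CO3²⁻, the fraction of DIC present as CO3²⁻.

α₂ = 1 / (1 + [H⁺]/K2 + [H⁺]²/(K1K2)) = 1 / (1 + 10^+1.30 + 10^-0.86)
   = 1 / (1 + 19.953 + 0.13804) = 1/21.091 = 0.04741

α₂ = 0.0474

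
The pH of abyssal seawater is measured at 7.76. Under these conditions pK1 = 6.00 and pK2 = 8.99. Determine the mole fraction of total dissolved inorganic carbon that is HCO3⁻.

α₁ = 0.929

α₁ = 1 / (1 + [H⁺]/K1 + K2/[H⁺]) = 1 / (1 + 10^-1.76 + 10^-1.23)
   = 1 / (1 + 0.017378 + 0.058884) = 1/1.0763 = 0.9291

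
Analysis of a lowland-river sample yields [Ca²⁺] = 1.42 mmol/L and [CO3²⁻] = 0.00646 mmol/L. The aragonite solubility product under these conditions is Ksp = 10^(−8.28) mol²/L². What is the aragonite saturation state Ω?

Ksp = 10^(−8.28) = 5.248×10^-9
Ω = [Ca²⁺][CO3²⁻]/Ksp = (1.42×10^-3)(0.00646×10^-3) / 5.248×10^-9 = 1.75

Ω = 1.75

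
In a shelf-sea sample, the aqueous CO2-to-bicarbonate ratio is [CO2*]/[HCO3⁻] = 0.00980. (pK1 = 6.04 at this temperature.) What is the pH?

From K1 = [H⁺][HCO3⁻]/[CO2*]:  pH = pK1 − log₁₀([CO2*]/[HCO3⁻])
log₁₀(0.00980) = -2.009
pH = 6.04 − (-2.009) = 8.05

pH = 8.05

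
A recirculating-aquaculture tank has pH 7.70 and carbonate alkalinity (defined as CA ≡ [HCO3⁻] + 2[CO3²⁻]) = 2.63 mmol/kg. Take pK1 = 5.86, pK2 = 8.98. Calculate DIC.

DIC = 2.54 mmol/kg

CA = [HCO3⁻] + 2[CO3²⁻] = (α₁ + 2α₂)·DIC
At pH 7.70: [H⁺]/K1 = 10^-1.84 = 0.014454, K2/[H⁺] = 10^-1.28 = 0.052481
α₁ = 1/(1 + 0.014454 + 0.052481) = 1/1.0669 = 0.9373; α₂ = α₁·K2/[H⁺] = 0.04919
α₁ + 2α₂ = 1.0356
DIC = CA / (α₁ + 2α₂) = 2.63 / 1.0356 = 2.54 mmol/kg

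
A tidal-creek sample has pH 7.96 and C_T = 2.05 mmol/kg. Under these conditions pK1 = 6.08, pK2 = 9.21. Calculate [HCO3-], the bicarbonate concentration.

[HCO3⁻] = 1.92 mmol/kg

α₁ = 1 / (1 + [H⁺]/K1 + K2/[H⁺]) = 1 / (1 + 10^-1.88 + 10^-1.25)
   = 1 / (1 + 0.013183 + 0.056234) = 1/1.0694 = 0.9351
[HCO3⁻] = α₁ × DIC = 0.9351 × 2.05 = 1.92 mmol/kg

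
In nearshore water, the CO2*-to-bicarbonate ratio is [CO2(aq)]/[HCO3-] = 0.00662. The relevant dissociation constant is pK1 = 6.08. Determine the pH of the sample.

From K1 = [H⁺][HCO3-]/[CO2(aq)]:  pH = pK1 − log₁₀([CO2(aq)]/[HCO3-])
log₁₀(0.00662) = -2.179
pH = 6.08 − (-2.179) = 8.26

pH = 8.26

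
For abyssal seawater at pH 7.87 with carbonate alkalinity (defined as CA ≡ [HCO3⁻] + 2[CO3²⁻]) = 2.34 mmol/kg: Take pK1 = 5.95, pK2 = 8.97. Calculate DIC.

CA = [HCO3⁻] + 2[CO3²⁻] = (α₁ + 2α₂)·DIC
At pH 7.87: [H⁺]/K1 = 10^-1.92 = 0.012023, K2/[H⁺] = 10^-1.10 = 0.079433
α₁ = 1/(1 + 0.012023 + 0.079433) = 1/1.0915 = 0.9162; α₂ = α₁·K2/[H⁺] = 0.07278
α₁ + 2α₂ = 1.0618
DIC = CA / (α₁ + 2α₂) = 2.34 / 1.0618 = 2.20 mmol/kg

DIC = 2.20 mmol/kg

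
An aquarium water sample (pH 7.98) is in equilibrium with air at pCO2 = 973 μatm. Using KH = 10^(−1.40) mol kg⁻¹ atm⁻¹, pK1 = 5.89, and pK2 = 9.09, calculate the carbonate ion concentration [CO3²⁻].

[CO2*] = KH · pCO2 = 10^(−1.40) × 973×10^-6 = 3.874×10^-5 mol/kg
α₀ = 1/(1 + K1/[H⁺] + K1K2/[H⁺]²) = 1/(1 + 10^+2.09 + 10^+0.98) = 0.007486
DIC = [CO2*]/α₀ = 3.874×10^-5 / 0.007486 = 5.174 mmol/kg
[CO3²⁻] = α₂·DIC; α₂ = 0.07149, so [CO3²⁻] = 0.07149 × 5.174 = 0.370 mmol/kg

[CO3²⁻] = 0.370 mmol/kg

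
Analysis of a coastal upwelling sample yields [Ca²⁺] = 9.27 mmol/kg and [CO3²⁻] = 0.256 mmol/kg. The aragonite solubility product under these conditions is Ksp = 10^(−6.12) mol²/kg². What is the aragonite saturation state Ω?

Ksp = 10^(−6.12) = 7.586×10^-7
Ω = [Ca²⁺][CO3²⁻]/Ksp = (9.27×10^-3)(0.256×10^-3) / 7.586×10^-7 = 3.13

Ω = 3.13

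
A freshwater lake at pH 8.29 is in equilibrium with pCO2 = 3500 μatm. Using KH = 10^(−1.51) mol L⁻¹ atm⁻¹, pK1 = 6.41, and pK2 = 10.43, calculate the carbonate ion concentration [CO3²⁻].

[CO3²⁻] = 0.0594 mmol/L

[CO2*] = KH · pCO2 = 10^(−1.51) × 3500×10^-6 = 1.082×10^-4 mol/L
α₀ = 1/(1 + K1/[H⁺] + K1K2/[H⁺]²) = 1/(1 + 10^+1.88 + 10^-0.26) = 0.01292
DIC = [CO2*]/α₀ = 1.082×10^-4 / 0.01292 = 8.372 mmol/L
[CO3²⁻] = α₂·DIC; α₂ = 0.007099, so [CO3²⁻] = 0.007099 × 8.372 = 0.0594 mmol/L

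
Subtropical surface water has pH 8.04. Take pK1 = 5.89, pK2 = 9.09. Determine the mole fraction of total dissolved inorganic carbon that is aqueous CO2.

α₀ = 1 / (1 + K1/[H⁺] + K1K2/[H⁺]²) = 1 / (1 + 10^+2.15 + 10^+1.10)
   = 1 / (1 + 141.25 + 12.589) = 1/154.84 = 0.006458

α₀ = 0.00646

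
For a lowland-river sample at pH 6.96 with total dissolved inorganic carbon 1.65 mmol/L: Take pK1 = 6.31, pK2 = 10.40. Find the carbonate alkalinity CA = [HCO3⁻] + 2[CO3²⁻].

CA = [HCO3⁻] + 2[CO3²⁻] = (α₁ + 2α₂)·DIC
At pH 6.96: [H⁺]/K1 = 10^-0.65 = 0.22387, K2/[H⁺] = 10^-3.44 = 0.00036308
α₁ = 1/(1 + 0.22387 + 0.00036308) = 1/1.2242 = 0.8168; α₂ = α₁·K2/[H⁺] = 0.0002966
α₁ + 2α₂ = 0.8174
CA = 0.8174 × 1.65 = 1.35 mmol/L

CA = 1.35 mmol/L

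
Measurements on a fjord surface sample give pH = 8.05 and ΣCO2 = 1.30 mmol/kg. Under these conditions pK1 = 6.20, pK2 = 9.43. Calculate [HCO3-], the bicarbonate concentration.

[HCO3⁻] = 1.23 mmol/kg

α₁ = 1 / (1 + [H⁺]/K1 + K2/[H⁺]) = 1 / (1 + 10^-1.85 + 10^-1.38)
   = 1 / (1 + 0.014125 + 0.041687) = 1/1.0558 = 0.9471
[HCO3⁻] = α₁ × DIC = 0.9471 × 1.30 = 1.23 mmol/kg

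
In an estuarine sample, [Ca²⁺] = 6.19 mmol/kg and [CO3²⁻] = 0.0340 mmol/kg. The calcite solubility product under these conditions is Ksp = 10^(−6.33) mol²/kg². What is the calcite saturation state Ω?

Ksp = 10^(−6.33) = 4.677×10^-7
Ω = [Ca²⁺][CO3²⁻]/Ksp = (6.19×10^-3)(0.0340×10^-3) / 4.677×10^-7 = 0.450

Ω = 0.450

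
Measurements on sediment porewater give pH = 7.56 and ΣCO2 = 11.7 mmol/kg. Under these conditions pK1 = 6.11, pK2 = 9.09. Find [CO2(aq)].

α₀ = 1 / (1 + K1/[H⁺] + K1K2/[H⁺]²) = 1 / (1 + 10^+1.45 + 10^-0.08)
   = 1 / (1 + 28.184 + 0.83176) = 1/30.016 = 0.03332
[CO2*] = α₀ × DIC = 0.03332 × 11.7 = 0.390 mmol/kg

[CO2*] = 0.390 mmol/kg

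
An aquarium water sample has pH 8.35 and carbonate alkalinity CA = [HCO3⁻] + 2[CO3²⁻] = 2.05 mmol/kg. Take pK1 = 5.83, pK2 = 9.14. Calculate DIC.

CA = [HCO3⁻] + 2[CO3²⁻] = (α₁ + 2α₂)·DIC
At pH 8.35: [H⁺]/K1 = 10^-2.52 = 0.0030200, K2/[H⁺] = 10^-0.79 = 0.16218
α₁ = 1/(1 + 0.0030200 + 0.16218) = 1/1.1652 = 0.8582; α₂ = α₁·K2/[H⁺] = 0.1392
α₁ + 2α₂ = 1.1366
DIC = CA / (α₁ + 2α₂) = 2.05 / 1.1366 = 1.80 mmol/kg

DIC = 1.80 mmol/kg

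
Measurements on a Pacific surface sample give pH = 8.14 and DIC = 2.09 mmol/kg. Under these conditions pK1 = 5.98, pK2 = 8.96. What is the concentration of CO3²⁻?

α₂ = 1 / (1 + [H⁺]/K2 + [H⁺]²/(K1K2)) = 1 / (1 + 10^+0.82 + 10^-1.34)
   = 1 / (1 + 6.6069 + 0.045709) = 1/7.6526 = 0.1307
[CO3²⁻] = α₂ × DIC = 0.1307 × 2.09 = 0.273 mmol/kg

[CO3²⁻] = 0.273 mmol/kg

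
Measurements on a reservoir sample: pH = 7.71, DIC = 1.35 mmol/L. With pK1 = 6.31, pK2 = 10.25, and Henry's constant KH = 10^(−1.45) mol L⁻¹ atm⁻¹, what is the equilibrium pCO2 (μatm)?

α₀ = 1 / (1 + K1/[H⁺] + K1K2/[H⁺]²) = 1 / (1 + 10^+1.40 + 10^-1.14)
   = 1 / (1 + 25.119 + 0.072444) = 1/26.191 = 0.03818
[CO2*] = α₀ × DIC = 0.03818 × 1.35 = 0.05154 mmol/L
pCO2 = [CO2*]/KH = 5.154×10^-5 / 3.548×10^-2 = 1450 μatm

pCO2 = 1450 μatm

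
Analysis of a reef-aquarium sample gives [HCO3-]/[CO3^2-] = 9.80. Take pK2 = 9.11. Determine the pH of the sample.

pH = 8.12

From K2 = [H⁺][CO3^2-]/[HCO3-]:  pH = pK2 − log₁₀([HCO3-]/[CO3^2-])
log₁₀(9.80) = +0.991
pH = 9.11 − (+0.991) = 8.12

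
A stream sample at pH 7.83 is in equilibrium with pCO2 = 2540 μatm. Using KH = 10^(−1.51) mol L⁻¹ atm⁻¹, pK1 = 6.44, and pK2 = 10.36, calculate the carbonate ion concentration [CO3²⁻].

[CO3²⁻] = 5.69 μmol/L

[CO2*] = KH · pCO2 = 10^(−1.51) × 2540×10^-6 = 7.849×10^-5 mol/L
α₀ = 1/(1 + K1/[H⁺] + K1K2/[H⁺]²) = 1/(1 + 10^+1.39 + 10^-1.14) = 0.03903
DIC = [CO2*]/α₀ = 7.849×10^-5 / 0.03903 = 2.011 mmol/L
[CO3²⁻] = α₂·DIC; α₂ = 0.002828, so [CO3²⁻] = 0.002828 × 2.011 = 0.00569 mmol/L = 5.69 μmol/L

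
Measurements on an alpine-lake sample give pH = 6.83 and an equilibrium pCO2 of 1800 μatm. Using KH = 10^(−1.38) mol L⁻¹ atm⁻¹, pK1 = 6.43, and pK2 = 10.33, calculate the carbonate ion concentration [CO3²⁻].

[CO3²⁻] = 0.0596 μmol/L

[CO2*] = KH · pCO2 = 10^(−1.38) × 1800×10^-6 = 7.504×10^-5 mol/L
α₀ = 1/(1 + K1/[H⁺] + K1K2/[H⁺]²) = 1/(1 + 10^+0.40 + 10^-3.10) = 0.2847
DIC = [CO2*]/α₀ = 7.504×10^-5 / 0.2847 = 0.2636 mmol/L
[CO3²⁻] = α₂·DIC; α₂ = 0.0002261, so [CO3²⁻] = 0.0002261 × 0.2636 = 5.96×10^-5 mmol/L = 0.0596 μmol/L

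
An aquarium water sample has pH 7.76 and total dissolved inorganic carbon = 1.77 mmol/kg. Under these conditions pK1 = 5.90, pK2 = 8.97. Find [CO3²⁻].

α₂ = 1 / (1 + [H⁺]/K2 + [H⁺]²/(K1K2)) = 1 / (1 + 10^+1.21 + 10^-0.65)
   = 1 / (1 + 16.218 + 0.22387) = 1/17.442 = 0.05733
[CO3²⁻] = α₂ × DIC = 0.05733 × 1.77 = 0.101 mmol/kg

[CO3²⁻] = 0.101 mmol/kg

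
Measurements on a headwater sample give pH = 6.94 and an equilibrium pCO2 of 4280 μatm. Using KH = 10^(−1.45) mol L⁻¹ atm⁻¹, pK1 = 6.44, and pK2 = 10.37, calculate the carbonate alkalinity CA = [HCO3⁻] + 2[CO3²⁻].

CA = 0.481 mmol/L

[CO2*] = KH · pCO2 = 10^(−1.45) × 4280×10^-6 = 1.519×10^-4 mol/L
α₀ = 1/(1 + K1/[H⁺] + K1K2/[H⁺]²) = 1/(1 + 10^+0.50 + 10^-2.93) = 0.2402
DIC = [CO2*]/α₀ = 1.519×10^-4 / 0.2402 = 0.6323 mmol/L
CA = (α₁ + 2α₂)·DIC = (0.7595 + 2×0.0002822) × 0.6323 = 0.481 mmol/L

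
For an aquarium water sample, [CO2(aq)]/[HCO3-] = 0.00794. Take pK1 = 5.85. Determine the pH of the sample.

From K1 = [H⁺][HCO3-]/[CO2(aq)]:  pH = pK1 − log₁₀([CO2(aq)]/[HCO3-])
log₁₀(0.00794) = -2.100
pH = 5.85 − (-2.100) = 7.95

pH = 7.95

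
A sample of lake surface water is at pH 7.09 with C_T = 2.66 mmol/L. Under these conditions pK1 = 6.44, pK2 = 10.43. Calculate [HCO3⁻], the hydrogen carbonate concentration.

[HCO3⁻] = 2.17 mmol/L

α₁ = 1 / (1 + [H⁺]/K1 + K2/[H⁺]) = 1 / (1 + 10^-0.65 + 10^-3.34)
   = 1 / (1 + 0.22387 + 0.00045709) = 1/1.2243 = 0.8168
[HCO3⁻] = α₁ × DIC = 0.8168 × 2.66 = 2.17 mmol/L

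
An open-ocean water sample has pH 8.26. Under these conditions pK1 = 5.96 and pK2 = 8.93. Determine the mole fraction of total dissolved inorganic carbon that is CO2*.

α₀ = 1 / (1 + K1/[H⁺] + K1K2/[H⁺]²) = 1 / (1 + 10^+2.30 + 10^+1.63)
   = 1 / (1 + 199.53 + 42.658) = 1/243.18 = 0.004112

α₀ = 0.00411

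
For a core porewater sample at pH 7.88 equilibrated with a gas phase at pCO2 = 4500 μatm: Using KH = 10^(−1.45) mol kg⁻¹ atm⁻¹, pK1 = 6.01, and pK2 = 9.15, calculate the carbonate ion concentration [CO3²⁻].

[CO3²⁻] = 0.636 mmol/kg

[CO2*] = KH · pCO2 = 10^(−1.45) × 4500×10^-6 = 1.597×10^-4 mol/kg
α₀ = 1/(1 + K1/[H⁺] + K1K2/[H⁺]²) = 1/(1 + 10^+1.87 + 10^+0.60) = 0.01264
DIC = [CO2*]/α₀ = 1.597×10^-4 / 0.01264 = 12.63 mmol/kg
[CO3²⁻] = α₂·DIC; α₂ = 0.05032, so [CO3²⁻] = 0.05032 × 12.63 = 0.636 mmol/kg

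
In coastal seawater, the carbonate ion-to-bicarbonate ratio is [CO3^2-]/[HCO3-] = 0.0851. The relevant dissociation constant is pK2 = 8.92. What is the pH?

From K2 = [H⁺][CO3^2-]/[HCO3-]:  pH = pK2 + log₁₀([CO3^2-]/[HCO3-])
log₁₀(0.0851) = -1.070
pH = 8.92 + (-1.070) = 7.85

pH = 7.85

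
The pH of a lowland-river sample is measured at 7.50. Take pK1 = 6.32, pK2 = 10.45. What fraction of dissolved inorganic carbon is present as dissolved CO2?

α₀ = 1 / (1 + K1/[H⁺] + K1K2/[H⁺]²) = 1 / (1 + 10^+1.18 + 10^-1.77)
   = 1 / (1 + 15.136 + 0.016982) = 1/16.153 = 0.06191

α₀ = 0.0619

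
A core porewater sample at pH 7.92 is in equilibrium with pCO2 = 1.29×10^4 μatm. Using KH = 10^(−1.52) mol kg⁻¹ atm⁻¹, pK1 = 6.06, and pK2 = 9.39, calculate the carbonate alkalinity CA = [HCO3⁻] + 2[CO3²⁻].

CA = 30.1 mmol/kg

[CO2*] = KH · pCO2 = 10^(−1.52) × 1.29×10^4×10^-6 = 3.896×10^-4 mol/kg
α₀ = 1/(1 + K1/[H⁺] + K1K2/[H⁺]²) = 1/(1 + 10^+1.86 + 10^+0.39) = 0.01318
DIC = [CO2*]/α₀ = 3.896×10^-4 / 0.01318 = 29.57 mmol/kg
CA = (α₁ + 2α₂)·DIC = (0.9545 + 2×0.03234) × 29.57 = 30.1 mmol/kg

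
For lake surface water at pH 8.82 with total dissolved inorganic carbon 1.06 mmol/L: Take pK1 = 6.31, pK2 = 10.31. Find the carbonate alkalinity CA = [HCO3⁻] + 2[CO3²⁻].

CA = [HCO3⁻] + 2[CO3²⁻] = (α₁ + 2α₂)·DIC
At pH 8.82: [H⁺]/K1 = 10^-2.51 = 0.0030903, K2/[H⁺] = 10^-1.49 = 0.032359
α₁ = 1/(1 + 0.0030903 + 0.032359) = 1/1.0354 = 0.9658; α₂ = α₁·K2/[H⁺] = 0.03125
α₁ + 2α₂ = 1.0283
CA = 1.0283 × 1.06 = 1.09 mmol/L

CA = 1.09 mmol/L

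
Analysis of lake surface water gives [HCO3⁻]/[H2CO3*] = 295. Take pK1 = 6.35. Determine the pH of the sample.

pH = 8.82

From K1 = [H⁺][HCO3⁻]/[H2CO3*]:  pH = pK1 + log₁₀([HCO3⁻]/[H2CO3*])
log₁₀(295) = +2.470
pH = 6.35 + (+2.470) = 8.82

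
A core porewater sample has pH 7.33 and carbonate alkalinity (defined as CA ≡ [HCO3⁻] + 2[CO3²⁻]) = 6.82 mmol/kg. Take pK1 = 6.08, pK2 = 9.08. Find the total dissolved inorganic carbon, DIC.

CA = [HCO3⁻] + 2[CO3²⁻] = (α₁ + 2α₂)·DIC
At pH 7.33: [H⁺]/K1 = 10^-1.25 = 0.056234, K2/[H⁺] = 10^-1.75 = 0.017783
α₁ = 1/(1 + 0.056234 + 0.017783) = 1/1.0740 = 0.9311; α₂ = α₁·K2/[H⁺] = 0.01656
α₁ + 2α₂ = 0.9642
DIC = CA / (α₁ + 2α₂) = 6.82 / 0.9642 = 7.07 mmol/kg

DIC = 7.07 mmol/kg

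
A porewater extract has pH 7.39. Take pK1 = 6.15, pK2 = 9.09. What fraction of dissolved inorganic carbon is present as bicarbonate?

α₁ = 1 / (1 + [H⁺]/K1 + K2/[H⁺]) = 1 / (1 + 10^-1.24 + 10^-1.70)
   = 1 / (1 + 0.057544 + 0.019953) = 1/1.0775 = 0.9281

α₁ = 0.928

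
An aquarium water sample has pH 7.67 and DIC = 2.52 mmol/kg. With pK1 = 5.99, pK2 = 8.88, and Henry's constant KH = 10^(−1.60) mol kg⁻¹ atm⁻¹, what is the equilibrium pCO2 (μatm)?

α₀ = 1 / (1 + K1/[H⁺] + K1K2/[H⁺]²) = 1 / (1 + 10^+1.68 + 10^+0.47)
   = 1 / (1 + 47.863 + 2.9512) = 1/51.814 = 0.01930
[CO2*] = α₀ × DIC = 0.01930 × 2.52 = 0.04864 mmol/kg
pCO2 = [CO2*]/KH = 4.864×10^-5 / 2.512×10^-2 = 1940 μatm

pCO2 = 1940 μatm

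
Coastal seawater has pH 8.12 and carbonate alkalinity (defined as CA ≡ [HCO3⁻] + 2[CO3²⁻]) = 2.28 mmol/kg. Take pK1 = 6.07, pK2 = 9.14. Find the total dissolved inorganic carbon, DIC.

CA = [HCO3⁻] + 2[CO3²⁻] = (α₁ + 2α₂)·DIC
At pH 8.12: [H⁺]/K1 = 10^-2.05 = 0.0089125, K2/[H⁺] = 10^-1.02 = 0.095499
α₁ = 1/(1 + 0.0089125 + 0.095499) = 1/1.1044 = 0.9055; α₂ = α₁·K2/[H⁺] = 0.08647
α₁ + 2α₂ = 1.0784
DIC = CA / (α₁ + 2α₂) = 2.28 / 1.0784 = 2.11 mmol/kg

DIC = 2.11 mmol/kg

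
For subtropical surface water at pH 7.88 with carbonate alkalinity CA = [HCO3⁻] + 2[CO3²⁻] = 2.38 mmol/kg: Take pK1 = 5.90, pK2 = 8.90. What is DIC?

DIC = 2.21 mmol/kg

CA = [HCO3⁻] + 2[CO3²⁻] = (α₁ + 2α₂)·DIC
At pH 7.88: [H⁺]/K1 = 10^-1.98 = 0.010471, K2/[H⁺] = 10^-1.02 = 0.095499
α₁ = 1/(1 + 0.010471 + 0.095499) = 1/1.1060 = 0.9042; α₂ = α₁·K2/[H⁺] = 0.08635
α₁ + 2α₂ = 1.0769
DIC = CA / (α₁ + 2α₂) = 2.38 / 1.0769 = 2.21 mmol/kg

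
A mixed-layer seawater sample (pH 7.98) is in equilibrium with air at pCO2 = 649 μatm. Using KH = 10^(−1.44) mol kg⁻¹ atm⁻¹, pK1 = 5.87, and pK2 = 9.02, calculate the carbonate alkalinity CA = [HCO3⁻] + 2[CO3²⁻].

[CO2*] = KH · pCO2 = 10^(−1.44) × 649×10^-6 = 2.356×10^-5 mol/kg
α₀ = 1/(1 + K1/[H⁺] + K1K2/[H⁺]²) = 1/(1 + 10^+2.11 + 10^+1.07) = 0.007063
DIC = [CO2*]/α₀ = 2.356×10^-5 / 0.007063 = 3.336 mmol/kg
CA = (α₁ + 2α₂)·DIC = (0.9099 + 2×0.08299) × 3.336 = 3.59 mmol/kg

CA = 3.59 mmol/kg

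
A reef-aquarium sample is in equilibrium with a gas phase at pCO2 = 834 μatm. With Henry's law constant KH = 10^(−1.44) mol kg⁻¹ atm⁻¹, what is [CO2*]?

KH = 10^(−1.44) = 3.631×10^-2 mol kg⁻¹ atm⁻¹
[CO2*] = KH · pCO2 = 3.631×10^-2 × 834×10^-6 atm = 3.03×10^-5 mol/kg

[CO2*] = 30.3 μmol/kg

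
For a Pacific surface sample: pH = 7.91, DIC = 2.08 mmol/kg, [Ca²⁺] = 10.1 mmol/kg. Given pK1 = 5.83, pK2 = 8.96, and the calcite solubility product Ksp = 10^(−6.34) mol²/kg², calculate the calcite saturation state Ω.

Ω = 3.73

α₂ = 1 / (1 + [H⁺]/K2 + [H⁺]²/(K1K2)) = 1 / (1 + 10^+1.05 + 10^-1.03)
   = 1 / (1 + 11.220 + 0.093325) = 1/12.314 = 0.08121
[CO3²⁻] = α₂ × DIC = 0.08121 × 2.08 = 0.1689 mmol/kg
Ksp = 10^(−6.34) = 4.571×10^-7
Ω = [Ca²⁺][CO3²⁻]/Ksp = (10.1×10^-3)(1.689×10^-4) / 4.571×10^-7 = 3.73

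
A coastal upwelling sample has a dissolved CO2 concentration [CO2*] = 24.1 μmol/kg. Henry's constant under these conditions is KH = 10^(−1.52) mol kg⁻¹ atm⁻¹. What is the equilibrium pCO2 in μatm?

KH = 10^(−1.52) = 3.020×10^-2 mol kg⁻¹ atm⁻¹
pCO2 = [CO2*]/KH = 24.1×10^-6 / 3.020×10^-2 = 7.98×10^-4 atm = 798 μatm

pCO2 = 798 μatm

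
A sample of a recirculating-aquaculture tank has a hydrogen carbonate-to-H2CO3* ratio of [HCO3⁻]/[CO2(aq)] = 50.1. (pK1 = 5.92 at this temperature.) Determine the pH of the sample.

pH = 7.62

From K1 = [H⁺][HCO3⁻]/[CO2(aq)]:  pH = pK1 + log₁₀([HCO3⁻]/[CO2(aq)])
log₁₀(50.1) = +1.700
pH = 5.92 + (+1.700) = 7.62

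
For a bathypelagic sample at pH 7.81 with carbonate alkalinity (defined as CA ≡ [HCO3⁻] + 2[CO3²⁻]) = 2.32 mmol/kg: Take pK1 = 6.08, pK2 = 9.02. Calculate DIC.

CA = [HCO3⁻] + 2[CO3²⁻] = (α₁ + 2α₂)·DIC
At pH 7.81: [H⁺]/K1 = 10^-1.73 = 0.018621, K2/[H⁺] = 10^-1.21 = 0.061660
α₁ = 1/(1 + 0.018621 + 0.061660) = 1/1.0803 = 0.9257; α₂ = α₁·K2/[H⁺] = 0.05708
α₁ + 2α₂ = 1.0398
DIC = CA / (α₁ + 2α₂) = 2.32 / 1.0398 = 2.23 mmol/kg

DIC = 2.23 mmol/kg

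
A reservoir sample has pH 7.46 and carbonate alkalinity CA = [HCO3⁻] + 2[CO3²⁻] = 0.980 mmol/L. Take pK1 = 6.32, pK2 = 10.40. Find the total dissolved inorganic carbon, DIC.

CA = [HCO3⁻] + 2[CO3²⁻] = (α₁ + 2α₂)·DIC
At pH 7.46: [H⁺]/K1 = 10^-1.14 = 0.072444, K2/[H⁺] = 10^-2.94 = 0.0011482
α₁ = 1/(1 + 0.072444 + 0.0011482) = 1/1.0736 = 0.9315; α₂ = α₁·K2/[H⁺] = 0.001069
α₁ + 2α₂ = 0.9336
DIC = CA / (α₁ + 2α₂) = 0.980 / 0.9336 = 1.05 mmol/L

DIC = 1.05 mmol/L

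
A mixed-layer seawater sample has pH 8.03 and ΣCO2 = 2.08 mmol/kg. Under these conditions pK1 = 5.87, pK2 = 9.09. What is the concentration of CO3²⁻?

[CO3²⁻] = 0.166 mmol/kg

α₂ = 1 / (1 + [H⁺]/K2 + [H⁺]²/(K1K2)) = 1 / (1 + 10^+1.06 + 10^-1.10)
   = 1 / (1 + 11.482 + 0.079433) = 1/12.561 = 0.07961
[CO3²⁻] = α₂ × DIC = 0.07961 × 2.08 = 0.166 mmol/kg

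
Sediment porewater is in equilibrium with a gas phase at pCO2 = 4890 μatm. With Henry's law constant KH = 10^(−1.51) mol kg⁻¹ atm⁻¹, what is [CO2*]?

[CO2*] = 151 μmol/kg

KH = 10^(−1.51) = 3.090×10^-2 mol kg⁻¹ atm⁻¹
[CO2*] = KH · pCO2 = 3.090×10^-2 × 4890×10^-6 atm = 1.51×10^-4 mol/kg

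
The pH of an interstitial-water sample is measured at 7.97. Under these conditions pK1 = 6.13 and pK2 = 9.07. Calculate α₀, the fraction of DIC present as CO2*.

α₀ = 0.0132

α₀ = 1 / (1 + K1/[H⁺] + K1K2/[H⁺]²) = 1 / (1 + 10^+1.84 + 10^+0.74)
   = 1 / (1 + 69.183 + 5.4954) = 1/75.679 = 0.01321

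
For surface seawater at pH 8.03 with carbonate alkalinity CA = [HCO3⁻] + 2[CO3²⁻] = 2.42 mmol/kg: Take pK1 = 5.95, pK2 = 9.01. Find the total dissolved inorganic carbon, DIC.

DIC = 2.23 mmol/kg

CA = [HCO3⁻] + 2[CO3²⁻] = (α₁ + 2α₂)·DIC
At pH 8.03: [H⁺]/K1 = 10^-2.08 = 0.0083176, K2/[H⁺] = 10^-0.98 = 0.10471
α₁ = 1/(1 + 0.0083176 + 0.10471) = 1/1.1130 = 0.8984; α₂ = α₁·K2/[H⁺] = 0.09408
α₁ + 2α₂ = 1.0866
DIC = CA / (α₁ + 2α₂) = 2.42 / 1.0866 = 2.23 mmol/kg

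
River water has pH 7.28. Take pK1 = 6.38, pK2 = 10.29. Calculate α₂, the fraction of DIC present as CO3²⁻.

α₂ = 1 / (1 + [H⁺]/K2 + [H⁺]²/(K1K2)) = 1 / (1 + 10^+3.01 + 10^+2.11)
   = 1 / (1 + 1023.3 + 128.82) = 1/1153.1 = 0.0008672

α₂ = 0.000867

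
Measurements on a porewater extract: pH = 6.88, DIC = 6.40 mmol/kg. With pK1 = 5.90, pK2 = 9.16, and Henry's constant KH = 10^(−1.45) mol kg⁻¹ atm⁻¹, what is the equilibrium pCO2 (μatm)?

pCO2 = 1.70×10^4 μatm

α₀ = 1 / (1 + K1/[H⁺] + K1K2/[H⁺]²) = 1 / (1 + 10^+0.98 + 10^-1.30)
   = 1 / (1 + 9.5499 + 0.050119) = 1/10.600 = 0.09434
[CO2*] = α₀ × DIC = 0.09434 × 6.40 = 0.6038 mmol/kg
pCO2 = [CO2*]/KH = 6.038×10^-4 / 3.548×10^-2 = 1.70×10^4 μatm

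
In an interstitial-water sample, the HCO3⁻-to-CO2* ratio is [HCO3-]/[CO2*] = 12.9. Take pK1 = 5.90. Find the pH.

pH = 7.01

From K1 = [H⁺][HCO3-]/[CO2*]:  pH = pK1 + log₁₀([HCO3-]/[CO2*])
log₁₀(12.9) = +1.111
pH = 5.90 + (+1.111) = 7.01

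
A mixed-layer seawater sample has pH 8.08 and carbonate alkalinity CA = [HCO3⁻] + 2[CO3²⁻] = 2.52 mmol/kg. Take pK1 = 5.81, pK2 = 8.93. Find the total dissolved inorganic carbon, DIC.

CA = [HCO3⁻] + 2[CO3²⁻] = (α₁ + 2α₂)·DIC
At pH 8.08: [H⁺]/K1 = 10^-2.27 = 0.0053703, K2/[H⁺] = 10^-0.85 = 0.14125
α₁ = 1/(1 + 0.0053703 + 0.14125) = 1/1.1466 = 0.8721; α₂ = α₁·K2/[H⁺] = 0.1232
α₁ + 2α₂ = 1.1185
DIC = CA / (α₁ + 2α₂) = 2.52 / 1.1185 = 2.25 mmol/kg

DIC = 2.25 mmol/kg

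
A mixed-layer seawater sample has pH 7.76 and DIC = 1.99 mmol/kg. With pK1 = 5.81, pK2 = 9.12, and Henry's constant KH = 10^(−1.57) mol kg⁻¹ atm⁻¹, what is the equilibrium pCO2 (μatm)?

α₀ = 1 / (1 + K1/[H⁺] + K1K2/[H⁺]²) = 1 / (1 + 10^+1.95 + 10^+0.59)
   = 1 / (1 + 89.125 + 3.8905) = 1/94.016 = 0.01064
[CO2*] = α₀ × DIC = 0.01064 × 1.99 = 0.02117 mmol/kg
pCO2 = [CO2*]/KH = 2.117×10^-5 / 2.692×10^-2 = 786 μatm

pCO2 = 786 μatm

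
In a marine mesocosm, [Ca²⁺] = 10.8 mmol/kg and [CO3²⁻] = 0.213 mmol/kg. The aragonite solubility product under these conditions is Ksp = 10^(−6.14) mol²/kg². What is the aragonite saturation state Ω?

Ksp = 10^(−6.14) = 7.244×10^-7
Ω = [Ca²⁺][CO3²⁻]/Ksp = (10.8×10^-3)(0.213×10^-3) / 7.244×10^-7 = 3.18

Ω = 3.18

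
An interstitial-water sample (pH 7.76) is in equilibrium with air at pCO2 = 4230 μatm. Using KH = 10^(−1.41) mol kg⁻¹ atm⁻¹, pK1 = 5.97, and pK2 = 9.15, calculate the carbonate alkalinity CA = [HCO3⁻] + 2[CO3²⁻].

[CO2*] = KH · pCO2 = 10^(−1.41) × 4230×10^-6 = 1.646×10^-4 mol/kg
α₀ = 1/(1 + K1/[H⁺] + K1K2/[H⁺]²) = 1/(1 + 10^+1.79 + 10^+0.40) = 0.01534
DIC = [CO2*]/α₀ = 1.646×10^-4 / 0.01534 = 10.73 mmol/kg
CA = (α₁ + 2α₂)·DIC = (0.9461 + 2×0.03854) × 10.73 = 11.0 mmol/kg

CA = 11.0 mmol/kg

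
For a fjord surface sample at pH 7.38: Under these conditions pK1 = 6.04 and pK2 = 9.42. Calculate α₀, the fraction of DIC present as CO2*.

α₀ = 1 / (1 + K1/[H⁺] + K1K2/[H⁺]²) = 1 / (1 + 10^+1.34 + 10^-0.70)
   = 1 / (1 + 21.878 + 0.19953) = 1/23.077 = 0.04333

α₀ = 0.0433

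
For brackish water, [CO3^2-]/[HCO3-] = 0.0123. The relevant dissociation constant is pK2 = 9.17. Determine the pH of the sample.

From K2 = [H⁺][CO3^2-]/[HCO3-]:  pH = pK2 + log₁₀([CO3^2-]/[HCO3-])
log₁₀(0.0123) = -1.910
pH = 9.17 + (-1.910) = 7.26

pH = 7.26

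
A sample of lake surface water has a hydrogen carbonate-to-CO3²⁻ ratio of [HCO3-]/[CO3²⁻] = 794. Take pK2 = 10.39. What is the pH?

From K2 = [H⁺][CO3²⁻]/[HCO3-]:  pH = pK2 − log₁₀([HCO3-]/[CO3²⁻])
log₁₀(794) = +2.900
pH = 10.39 − (+2.900) = 7.49

pH = 7.49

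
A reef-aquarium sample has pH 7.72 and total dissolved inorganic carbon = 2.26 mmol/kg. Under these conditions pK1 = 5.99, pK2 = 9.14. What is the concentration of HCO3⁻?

α₁ = 1 / (1 + [H⁺]/K1 + K2/[H⁺]) = 1 / (1 + 10^-1.73 + 10^-1.42)
   = 1 / (1 + 0.018621 + 0.038019) = 1/1.0566 = 0.9464
[HCO3⁻] = α₁ × DIC = 0.9464 × 2.26 = 2.14 mmol/kg

[HCO3⁻] = 2.14 mmol/kg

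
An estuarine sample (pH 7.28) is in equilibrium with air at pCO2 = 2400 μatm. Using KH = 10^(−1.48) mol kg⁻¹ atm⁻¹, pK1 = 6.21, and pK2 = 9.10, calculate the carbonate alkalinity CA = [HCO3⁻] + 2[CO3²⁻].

[CO2*] = KH · pCO2 = 10^(−1.48) × 2400×10^-6 = 7.947×10^-5 mol/kg
α₀ = 1/(1 + K1/[H⁺] + K1K2/[H⁺]²) = 1/(1 + 10^+1.07 + 10^-0.75) = 0.07736
DIC = [CO2*]/α₀ = 7.947×10^-5 / 0.07736 = 1.027 mmol/kg
CA = (α₁ + 2α₂)·DIC = (0.9089 + 2×0.01376) × 1.027 = 0.962 mmol/kg

CA = 0.962 mmol/kg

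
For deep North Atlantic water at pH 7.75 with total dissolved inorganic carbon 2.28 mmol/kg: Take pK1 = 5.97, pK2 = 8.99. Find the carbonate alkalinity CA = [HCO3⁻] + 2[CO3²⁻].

CA = [HCO3⁻] + 2[CO3²⁻] = (α₁ + 2α₂)·DIC
At pH 7.75: [H⁺]/K1 = 10^-1.78 = 0.016596, K2/[H⁺] = 10^-1.24 = 0.057544
α₁ = 1/(1 + 0.016596 + 0.057544) = 1/1.0741 = 0.9310; α₂ = α₁·K2/[H⁺] = 0.05357
α₁ + 2α₂ = 1.0381
CA = 1.0381 × 2.28 = 2.37 mmol/kg

CA = 2.37 mmol/kg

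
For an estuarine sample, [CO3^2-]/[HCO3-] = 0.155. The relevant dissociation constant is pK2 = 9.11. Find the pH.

From K2 = [H⁺][CO3^2-]/[HCO3-]:  pH = pK2 + log₁₀([CO3^2-]/[HCO3-])
log₁₀(0.155) = -0.810
pH = 9.11 + (-0.810) = 8.30

pH = 8.30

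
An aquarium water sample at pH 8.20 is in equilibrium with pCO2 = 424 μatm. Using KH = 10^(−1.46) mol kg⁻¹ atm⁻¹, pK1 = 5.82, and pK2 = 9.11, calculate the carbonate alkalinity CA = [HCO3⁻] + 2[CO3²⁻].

[CO2*] = KH · pCO2 = 10^(−1.46) × 424×10^-6 = 1.470×10^-5 mol/kg
α₀ = 1/(1 + K1/[H⁺] + K1K2/[H⁺]²) = 1/(1 + 10^+2.38 + 10^+1.47) = 0.003698
DIC = [CO2*]/α₀ = 1.470×10^-5 / 0.003698 = 3.975 mmol/kg
CA = (α₁ + 2α₂)·DIC = (0.8872 + 2×0.1091) × 3.975 = 4.39 mmol/kg

CA = 4.39 mmol/kg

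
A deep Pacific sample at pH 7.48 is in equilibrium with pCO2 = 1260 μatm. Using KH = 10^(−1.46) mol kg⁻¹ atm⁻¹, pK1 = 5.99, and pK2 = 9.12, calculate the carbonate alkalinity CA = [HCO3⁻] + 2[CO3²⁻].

[CO2*] = KH · pCO2 = 10^(−1.46) × 1260×10^-6 = 4.369×10^-5 mol/kg
α₀ = 1/(1 + K1/[H⁺] + K1K2/[H⁺]²) = 1/(1 + 10^+1.49 + 10^-0.15) = 0.03066
DIC = [CO2*]/α₀ = 4.369×10^-5 / 0.03066 = 1.425 mmol/kg
CA = (α₁ + 2α₂)·DIC = (0.9476 + 2×0.02171) × 1.425 = 1.41 mmol/kg

CA = 1.41 mmol/kg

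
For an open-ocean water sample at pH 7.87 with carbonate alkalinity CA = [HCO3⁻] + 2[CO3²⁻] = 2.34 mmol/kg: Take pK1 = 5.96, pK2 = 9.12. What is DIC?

CA = [HCO3⁻] + 2[CO3²⁻] = (α₁ + 2α₂)·DIC
At pH 7.87: [H⁺]/K1 = 10^-1.91 = 0.012303, K2/[H⁺] = 10^-1.25 = 0.056234
α₁ = 1/(1 + 0.012303 + 0.056234) = 1/1.0685 = 0.9359; α₂ = α₁·K2/[H⁺] = 0.05263
α₁ + 2α₂ = 1.0411
DIC = CA / (α₁ + 2α₂) = 2.34 / 1.0411 = 2.25 mmol/kg

DIC = 2.25 mmol/kg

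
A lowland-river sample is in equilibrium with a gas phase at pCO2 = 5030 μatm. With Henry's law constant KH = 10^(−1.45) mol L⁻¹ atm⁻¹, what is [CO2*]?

KH = 10^(−1.45) = 3.548×10^-2 mol L⁻¹ atm⁻¹
[CO2*] = KH · pCO2 = 3.548×10^-2 × 5030×10^-6 atm = 1.78×10^-4 mol/L

[CO2*] = 178 μmol/L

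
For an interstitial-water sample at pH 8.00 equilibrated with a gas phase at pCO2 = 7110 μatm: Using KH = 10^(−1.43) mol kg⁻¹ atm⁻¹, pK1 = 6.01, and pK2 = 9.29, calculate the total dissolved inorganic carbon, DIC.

[CO2*] = KH · pCO2 = 10^(−1.43) × 7110×10^-6 = 2.642×10^-4 mol/kg
α₀ = 1/(1 + K1/[H⁺] + K1K2/[H⁺]²) = 1/(1 + 10^+1.99 + 10^+0.70) = 0.009640
DIC = [CO2*]/α₀ = 2.642×10^-4 / 0.009640 = 27.4 mmol/kg

DIC = 27.4 mmol/kg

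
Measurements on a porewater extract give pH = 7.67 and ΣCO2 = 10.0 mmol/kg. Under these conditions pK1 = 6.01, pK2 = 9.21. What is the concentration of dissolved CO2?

α₀ = 1 / (1 + K1/[H⁺] + K1K2/[H⁺]²) = 1 / (1 + 10^+1.66 + 10^+0.12)
   = 1 / (1 + 45.709 + 1.3183) = 1/48.027 = 0.02082
[CO2*] = α₀ × DIC = 0.02082 × 10.0 = 0.208 mmol/kg

[CO2*] = 0.208 mmol/kg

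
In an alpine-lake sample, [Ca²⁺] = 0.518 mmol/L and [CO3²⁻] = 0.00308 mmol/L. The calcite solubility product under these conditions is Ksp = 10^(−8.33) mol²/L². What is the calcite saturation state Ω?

Ω = 0.341

Ksp = 10^(−8.33) = 4.677×10^-9
Ω = [Ca²⁺][CO3²⁻]/Ksp = (0.518×10^-3)(0.00308×10^-3) / 4.677×10^-9 = 0.341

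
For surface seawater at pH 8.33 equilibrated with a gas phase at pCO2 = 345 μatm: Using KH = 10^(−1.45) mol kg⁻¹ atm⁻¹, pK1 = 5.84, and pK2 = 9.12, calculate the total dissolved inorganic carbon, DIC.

[CO2*] = KH · pCO2 = 10^(−1.45) × 345×10^-6 = 1.224×10^-5 mol/kg
α₀ = 1/(1 + K1/[H⁺] + K1K2/[H⁺]²) = 1/(1 + 10^+2.49 + 10^+1.70) = 0.002777
DIC = [CO2*]/α₀ = 1.224×10^-5 / 0.002777 = 4.41 mmol/kg

DIC = 4.41 mmol/kg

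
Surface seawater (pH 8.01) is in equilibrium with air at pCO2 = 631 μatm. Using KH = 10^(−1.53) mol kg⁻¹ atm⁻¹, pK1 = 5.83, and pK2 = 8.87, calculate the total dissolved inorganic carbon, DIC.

[CO2*] = KH · pCO2 = 10^(−1.53) × 631×10^-6 = 1.862×10^-5 mol/kg
α₀ = 1/(1 + K1/[H⁺] + K1K2/[H⁺]²) = 1/(1 + 10^+2.18 + 10^+1.32) = 0.005772
DIC = [CO2*]/α₀ = 1.862×10^-5 / 0.005772 = 3.23 mmol/kg

DIC = 3.23 mmol/kg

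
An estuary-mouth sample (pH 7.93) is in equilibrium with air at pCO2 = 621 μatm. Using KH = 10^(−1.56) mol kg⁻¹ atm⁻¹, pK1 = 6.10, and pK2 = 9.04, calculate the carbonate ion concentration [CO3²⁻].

[CO2*] = KH · pCO2 = 10^(−1.56) × 621×10^-6 = 1.710×10^-5 mol/kg
α₀ = 1/(1 + K1/[H⁺] + K1K2/[H⁺]²) = 1/(1 + 10^+1.83 + 10^+0.72) = 0.01354
DIC = [CO2*]/α₀ = 1.710×10^-5 / 0.01354 = 1.263 mmol/kg
[CO3²⁻] = α₂·DIC; α₂ = 0.07106, so [CO3²⁻] = 0.07106 × 1.263 = 0.0898 mmol/kg

[CO3²⁻] = 0.0898 mmol/kg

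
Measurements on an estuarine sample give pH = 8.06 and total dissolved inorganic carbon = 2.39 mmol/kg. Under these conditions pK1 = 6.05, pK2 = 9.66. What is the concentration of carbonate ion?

[CO3²⁻] = 0.0580 mmol/kg

α₂ = 1 / (1 + [H⁺]/K2 + [H⁺]²/(K1K2)) = 1 / (1 + 10^+1.60 + 10^-0.41)
   = 1 / (1 + 39.811 + 0.38905) = 1/41.200 = 0.02427
[CO3²⁻] = α₂ × DIC = 0.02427 × 2.39 = 0.0580 mmol/kg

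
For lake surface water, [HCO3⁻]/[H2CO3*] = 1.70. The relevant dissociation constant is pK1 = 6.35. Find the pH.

pH = 6.58

From K1 = [H⁺][HCO3⁻]/[H2CO3*]:  pH = pK1 + log₁₀([HCO3⁻]/[H2CO3*])
log₁₀(1.70) = +0.230
pH = 6.35 + (+0.230) = 6.58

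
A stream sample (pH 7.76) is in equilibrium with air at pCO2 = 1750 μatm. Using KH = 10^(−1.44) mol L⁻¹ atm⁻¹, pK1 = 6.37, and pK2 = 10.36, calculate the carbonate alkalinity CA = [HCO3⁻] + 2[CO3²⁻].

CA = 1.57 mmol/L

[CO2*] = KH · pCO2 = 10^(−1.44) × 1750×10^-6 = 6.354×10^-5 mol/L
α₀ = 1/(1 + K1/[H⁺] + K1K2/[H⁺]²) = 1/(1 + 10^+1.39 + 10^-1.21) = 0.03905
DIC = [CO2*]/α₀ = 6.354×10^-5 / 0.03905 = 1.627 mmol/L
CA = (α₁ + 2α₂)·DIC = (0.9585 + 2×0.002408) × 1.627 = 1.57 mmol/L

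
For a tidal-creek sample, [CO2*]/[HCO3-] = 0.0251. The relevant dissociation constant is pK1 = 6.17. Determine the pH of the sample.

pH = 7.77

From K1 = [H⁺][HCO3-]/[CO2*]:  pH = pK1 − log₁₀([CO2*]/[HCO3-])
log₁₀(0.0251) = -1.600
pH = 6.17 − (-1.600) = 7.77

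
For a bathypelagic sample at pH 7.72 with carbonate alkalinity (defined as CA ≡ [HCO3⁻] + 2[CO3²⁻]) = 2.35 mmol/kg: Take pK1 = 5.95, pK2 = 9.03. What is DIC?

DIC = 2.28 mmol/kg

CA = [HCO3⁻] + 2[CO3²⁻] = (α₁ + 2α₂)·DIC
At pH 7.72: [H⁺]/K1 = 10^-1.77 = 0.016982, K2/[H⁺] = 10^-1.31 = 0.048978
α₁ = 1/(1 + 0.016982 + 0.048978) = 1/1.0660 = 0.9381; α₂ = α₁·K2/[H⁺] = 0.04595
α₁ + 2α₂ = 1.0300
DIC = CA / (α₁ + 2α₂) = 2.35 / 1.0300 = 2.28 mmol/kg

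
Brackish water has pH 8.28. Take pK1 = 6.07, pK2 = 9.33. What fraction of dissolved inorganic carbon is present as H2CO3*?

α₀ = 0.00563

α₀ = 1 / (1 + K1/[H⁺] + K1K2/[H⁺]²) = 1 / (1 + 10^+2.21 + 10^+1.16)
   = 1 / (1 + 162.18 + 14.454) = 1/177.64 = 0.005630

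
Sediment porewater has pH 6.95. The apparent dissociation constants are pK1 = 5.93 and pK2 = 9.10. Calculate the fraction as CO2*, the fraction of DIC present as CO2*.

α₀ = 1 / (1 + K1/[H⁺] + K1K2/[H⁺]²) = 1 / (1 + 10^+1.02 + 10^-1.13)
   = 1 / (1 + 10.471 + 0.074131) = 1/11.545 = 0.08661

α₀ = 0.0866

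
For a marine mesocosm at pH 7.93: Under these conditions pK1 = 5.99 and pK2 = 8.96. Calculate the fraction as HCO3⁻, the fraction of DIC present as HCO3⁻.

α₁ = 1 / (1 + [H⁺]/K1 + K2/[H⁺]) = 1 / (1 + 10^-1.94 + 10^-1.03)
   = 1 / (1 + 0.011482 + 0.093325) = 1/1.1048 = 0.9051

α₁ = 0.905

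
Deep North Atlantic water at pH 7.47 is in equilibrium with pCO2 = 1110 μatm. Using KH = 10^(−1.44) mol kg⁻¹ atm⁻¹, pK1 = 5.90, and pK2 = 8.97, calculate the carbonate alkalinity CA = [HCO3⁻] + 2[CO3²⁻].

[CO2*] = KH · pCO2 = 10^(−1.44) × 1110×10^-6 = 4.030×10^-5 mol/kg
α₀ = 1/(1 + K1/[H⁺] + K1K2/[H⁺]²) = 1/(1 + 10^+1.57 + 10^+0.07) = 0.02543
DIC = [CO2*]/α₀ = 4.030×10^-5 / 0.02543 = 1.585 mmol/kg
CA = (α₁ + 2α₂)·DIC = (0.9447 + 2×0.02987) × 1.585 = 1.59 mmol/kg

CA = 1.59 mmol/kg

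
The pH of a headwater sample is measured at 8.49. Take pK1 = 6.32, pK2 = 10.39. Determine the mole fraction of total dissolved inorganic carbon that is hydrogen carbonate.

α₁ = 1 / (1 + [H⁺]/K1 + K2/[H⁺]) = 1 / (1 + 10^-2.17 + 10^-1.90)
   = 1 / (1 + 0.0067608 + 0.012589) = 1/1.0194 = 0.9810

α₁ = 0.981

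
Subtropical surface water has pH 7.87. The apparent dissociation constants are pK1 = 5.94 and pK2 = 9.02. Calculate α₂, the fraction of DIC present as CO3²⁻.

α₂ = 0.0654

α₂ = 1 / (1 + [H⁺]/K2 + [H⁺]²/(K1K2)) = 1 / (1 + 10^+1.15 + 10^-0.78)
   = 1 / (1 + 14.125 + 0.16596) = 1/15.291 = 0.06540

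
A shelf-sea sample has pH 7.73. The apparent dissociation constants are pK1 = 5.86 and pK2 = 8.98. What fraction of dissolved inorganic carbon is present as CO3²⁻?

α₂ = 1 / (1 + [H⁺]/K2 + [H⁺]²/(K1K2)) = 1 / (1 + 10^+1.25 + 10^-0.62)
   = 1 / (1 + 17.783 + 0.23988) = 1/19.023 = 0.05257

α₂ = 0.0526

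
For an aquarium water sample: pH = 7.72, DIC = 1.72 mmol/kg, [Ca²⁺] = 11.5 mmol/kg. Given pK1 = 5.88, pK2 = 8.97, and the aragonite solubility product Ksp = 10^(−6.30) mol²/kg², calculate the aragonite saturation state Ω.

α₂ = 1 / (1 + [H⁺]/K2 + [H⁺]²/(K1K2)) = 1 / (1 + 10^+1.25 + 10^-0.59)
   = 1 / (1 + 17.783 + 0.25704) = 1/19.040 = 0.05252
[CO3²⁻] = α₂ × DIC = 0.05252 × 1.72 = 0.09034 mmol/kg
Ksp = 10^(−6.30) = 5.012×10^-7
Ω = [Ca²⁺][CO3²⁻]/Ksp = (11.5×10^-3)(9.034×10^-5) / 5.012×10^-7 = 2.07

Ω = 2.07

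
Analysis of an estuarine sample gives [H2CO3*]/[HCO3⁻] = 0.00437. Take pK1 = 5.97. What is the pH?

pH = 8.33

From K1 = [H⁺][HCO3⁻]/[H2CO3*]:  pH = pK1 − log₁₀([H2CO3*]/[HCO3⁻])
log₁₀(0.00437) = -2.360
pH = 5.97 − (-2.360) = 8.33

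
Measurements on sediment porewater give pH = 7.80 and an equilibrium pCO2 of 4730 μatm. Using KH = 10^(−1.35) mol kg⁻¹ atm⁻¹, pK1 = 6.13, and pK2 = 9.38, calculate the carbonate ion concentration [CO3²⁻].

[CO3²⁻] = 0.260 mmol/kg

[CO2*] = KH · pCO2 = 10^(−1.35) × 4730×10^-6 = 2.113×10^-4 mol/kg
α₀ = 1/(1 + K1/[H⁺] + K1K2/[H⁺]²) = 1/(1 + 10^+1.67 + 10^+0.09) = 0.02041
DIC = [CO2*]/α₀ = 2.113×10^-4 / 0.02041 = 10.35 mmol/kg
[CO3²⁻] = α₂·DIC; α₂ = 0.02511, so [CO3²⁻] = 0.02511 × 10.35 = 0.260 mmol/kg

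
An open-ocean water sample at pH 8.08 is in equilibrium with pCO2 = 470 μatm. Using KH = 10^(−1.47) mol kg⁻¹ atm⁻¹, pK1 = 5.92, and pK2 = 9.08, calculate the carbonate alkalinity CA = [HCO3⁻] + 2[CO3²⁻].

[CO2*] = KH · pCO2 = 10^(−1.47) × 470×10^-6 = 1.593×10^-5 mol/kg
α₀ = 1/(1 + K1/[H⁺] + K1K2/[H⁺]²) = 1/(1 + 10^+2.16 + 10^+1.16) = 0.006250
DIC = [CO2*]/α₀ = 1.593×10^-5 / 0.006250 = 2.548 mmol/kg
CA = (α₁ + 2α₂)·DIC = (0.9034 + 2×0.09034) × 2.548 = 2.76 mmol/kg

CA = 2.76 mmol/kg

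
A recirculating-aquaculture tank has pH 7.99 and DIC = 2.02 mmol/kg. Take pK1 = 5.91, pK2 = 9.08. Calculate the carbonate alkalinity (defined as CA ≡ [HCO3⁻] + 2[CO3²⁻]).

CA = [HCO3⁻] + 2[CO3²⁻] = (α₁ + 2α₂)·DIC
At pH 7.99: [H⁺]/K1 = 10^-2.08 = 0.0083176, K2/[H⁺] = 10^-1.09 = 0.081283
α₁ = 1/(1 + 0.0083176 + 0.081283) = 1/1.0896 = 0.9178; α₂ = α₁·K2/[H⁺] = 0.07460
α₁ + 2α₂ = 1.0670
CA = 1.0670 × 2.02 = 2.16 mmol/kg

CA = 2.16 mmol/kg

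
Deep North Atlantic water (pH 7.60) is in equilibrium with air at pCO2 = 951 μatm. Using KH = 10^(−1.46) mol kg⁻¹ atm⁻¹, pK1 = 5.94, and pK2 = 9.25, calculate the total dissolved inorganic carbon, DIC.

[CO2*] = KH · pCO2 = 10^(−1.46) × 951×10^-6 = 3.297×10^-5 mol/kg
α₀ = 1/(1 + K1/[H⁺] + K1K2/[H⁺]²) = 1/(1 + 10^+1.66 + 10^+0.01) = 0.02095
DIC = [CO2*]/α₀ = 3.297×10^-5 / 0.02095 = 1.57 mmol/kg

DIC = 1.57 mmol/kg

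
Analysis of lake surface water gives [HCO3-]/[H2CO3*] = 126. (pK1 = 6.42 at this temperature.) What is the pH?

pH = 8.52

From K1 = [H⁺][HCO3-]/[H2CO3*]:  pH = pK1 + log₁₀([HCO3-]/[H2CO3*])
log₁₀(126) = +2.100
pH = 6.42 + (+2.100) = 8.52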